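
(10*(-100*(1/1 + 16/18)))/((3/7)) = -119000/27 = -4407.41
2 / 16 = 1 / 8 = 0.12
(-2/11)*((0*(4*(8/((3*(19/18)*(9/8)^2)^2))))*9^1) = 0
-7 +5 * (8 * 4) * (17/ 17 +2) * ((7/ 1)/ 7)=473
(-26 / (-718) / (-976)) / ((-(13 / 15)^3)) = 3375 / 59214896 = 0.00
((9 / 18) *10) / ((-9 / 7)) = -35 / 9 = -3.89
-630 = -630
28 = 28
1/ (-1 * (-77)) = 1/ 77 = 0.01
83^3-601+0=571186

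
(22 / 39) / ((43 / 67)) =1474 / 1677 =0.88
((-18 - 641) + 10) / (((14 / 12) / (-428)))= 1666632 / 7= 238090.29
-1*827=-827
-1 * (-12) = 12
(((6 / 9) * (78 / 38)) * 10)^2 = 67600 / 361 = 187.26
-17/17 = -1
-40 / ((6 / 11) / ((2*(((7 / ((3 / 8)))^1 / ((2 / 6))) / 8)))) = -3080 / 3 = -1026.67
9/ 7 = 1.29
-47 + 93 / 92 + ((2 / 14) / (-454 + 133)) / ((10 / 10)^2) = -9507149 / 206724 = -45.99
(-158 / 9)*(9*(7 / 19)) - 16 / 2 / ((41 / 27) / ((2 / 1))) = -68.75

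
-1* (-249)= 249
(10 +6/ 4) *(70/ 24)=33.54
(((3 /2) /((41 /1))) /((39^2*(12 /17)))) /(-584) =-17 /291350592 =-0.00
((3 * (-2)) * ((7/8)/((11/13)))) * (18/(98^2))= -351/30184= -0.01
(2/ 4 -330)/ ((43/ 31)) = -20429/ 86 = -237.55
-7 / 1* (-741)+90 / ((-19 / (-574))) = 150213 / 19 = 7905.95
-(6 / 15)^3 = -8 / 125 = -0.06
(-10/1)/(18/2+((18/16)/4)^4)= -2097152/1888749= -1.11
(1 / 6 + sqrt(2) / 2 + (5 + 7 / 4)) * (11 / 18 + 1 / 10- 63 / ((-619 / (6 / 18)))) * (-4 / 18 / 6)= -1722499 / 9025020- 20753 * sqrt(2) / 1504170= -0.21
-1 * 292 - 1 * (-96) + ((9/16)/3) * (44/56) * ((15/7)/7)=-2150801/10976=-195.95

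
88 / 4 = 22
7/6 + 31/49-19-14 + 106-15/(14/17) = 8318/147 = 56.59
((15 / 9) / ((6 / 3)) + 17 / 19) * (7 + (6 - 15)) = -197 / 57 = -3.46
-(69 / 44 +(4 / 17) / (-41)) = -47917 / 30668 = -1.56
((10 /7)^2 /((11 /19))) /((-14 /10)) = -9500 /3773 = -2.52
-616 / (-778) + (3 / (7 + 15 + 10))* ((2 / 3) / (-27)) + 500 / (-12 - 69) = -2713999 / 504144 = -5.38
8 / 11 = 0.73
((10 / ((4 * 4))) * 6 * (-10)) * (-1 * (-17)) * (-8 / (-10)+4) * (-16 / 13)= 48960 / 13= 3766.15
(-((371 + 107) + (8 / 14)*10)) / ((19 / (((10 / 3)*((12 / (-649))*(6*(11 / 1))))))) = 812640 / 7847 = 103.56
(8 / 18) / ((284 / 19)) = 19 / 639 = 0.03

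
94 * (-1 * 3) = -282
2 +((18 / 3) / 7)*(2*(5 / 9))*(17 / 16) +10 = 1093 / 84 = 13.01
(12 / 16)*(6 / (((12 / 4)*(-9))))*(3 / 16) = -1 / 32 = -0.03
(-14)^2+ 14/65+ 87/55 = 28285/143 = 197.80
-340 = -340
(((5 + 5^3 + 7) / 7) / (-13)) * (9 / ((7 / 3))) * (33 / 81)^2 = -0.96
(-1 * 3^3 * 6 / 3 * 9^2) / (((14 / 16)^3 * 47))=-2239488 / 16121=-138.92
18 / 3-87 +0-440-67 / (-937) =-488110 / 937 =-520.93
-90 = -90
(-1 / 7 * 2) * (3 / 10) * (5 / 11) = -3 / 77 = -0.04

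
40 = 40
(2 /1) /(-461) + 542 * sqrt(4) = 499722 /461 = 1084.00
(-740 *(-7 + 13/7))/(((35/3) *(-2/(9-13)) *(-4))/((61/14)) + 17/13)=-63376560/67403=-940.26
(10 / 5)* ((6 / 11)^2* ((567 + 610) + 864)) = 146952 / 121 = 1214.48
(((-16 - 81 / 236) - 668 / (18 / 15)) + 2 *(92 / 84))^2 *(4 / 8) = 8003133498361 / 49123872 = 162917.40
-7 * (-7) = 49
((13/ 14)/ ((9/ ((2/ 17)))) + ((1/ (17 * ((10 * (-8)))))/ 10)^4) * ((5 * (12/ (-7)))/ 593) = -26160742400000063/ 149106874183680000000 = -0.00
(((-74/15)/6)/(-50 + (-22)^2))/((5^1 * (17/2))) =-37/830025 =-0.00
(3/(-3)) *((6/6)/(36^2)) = -1/1296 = -0.00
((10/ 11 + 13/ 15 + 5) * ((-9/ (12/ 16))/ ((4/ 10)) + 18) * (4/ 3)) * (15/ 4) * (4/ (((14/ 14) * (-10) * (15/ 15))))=8944/ 55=162.62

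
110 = 110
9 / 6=3 / 2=1.50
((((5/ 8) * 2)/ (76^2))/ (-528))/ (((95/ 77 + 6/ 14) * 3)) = -35/ 425852928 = -0.00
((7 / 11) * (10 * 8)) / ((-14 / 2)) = -80 / 11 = -7.27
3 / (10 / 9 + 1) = 27 / 19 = 1.42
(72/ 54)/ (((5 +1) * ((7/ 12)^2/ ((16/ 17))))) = 512/ 833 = 0.61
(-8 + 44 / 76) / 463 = -141 / 8797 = -0.02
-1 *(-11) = 11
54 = 54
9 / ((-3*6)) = -1 / 2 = -0.50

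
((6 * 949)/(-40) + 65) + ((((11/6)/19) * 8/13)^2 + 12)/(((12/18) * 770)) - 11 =-88.33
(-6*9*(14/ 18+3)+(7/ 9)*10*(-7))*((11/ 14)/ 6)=-33.84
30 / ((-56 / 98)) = -105 / 2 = -52.50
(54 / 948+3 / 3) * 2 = 167 / 79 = 2.11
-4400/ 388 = -1100/ 97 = -11.34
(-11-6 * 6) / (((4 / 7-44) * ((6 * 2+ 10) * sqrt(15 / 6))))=329 * sqrt(10) / 33440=0.03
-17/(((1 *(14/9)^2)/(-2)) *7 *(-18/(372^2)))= -5293188/343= -15432.03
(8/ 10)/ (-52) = -1/ 65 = -0.02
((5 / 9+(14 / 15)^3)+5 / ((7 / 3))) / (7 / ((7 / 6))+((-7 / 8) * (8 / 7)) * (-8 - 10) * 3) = 41479 / 708750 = 0.06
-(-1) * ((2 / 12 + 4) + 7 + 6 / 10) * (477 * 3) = 168381 / 10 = 16838.10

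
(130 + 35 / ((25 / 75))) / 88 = 235 / 88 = 2.67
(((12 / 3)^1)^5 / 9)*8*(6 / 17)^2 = 32768 / 289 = 113.38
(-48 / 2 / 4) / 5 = -1.20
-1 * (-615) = 615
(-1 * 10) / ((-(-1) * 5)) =-2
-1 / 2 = -0.50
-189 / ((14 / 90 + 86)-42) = -4.28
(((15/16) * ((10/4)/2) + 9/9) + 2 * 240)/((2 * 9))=30859/1152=26.79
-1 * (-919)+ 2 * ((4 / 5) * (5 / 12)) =2759 / 3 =919.67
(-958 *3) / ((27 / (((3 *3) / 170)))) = -479 / 85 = -5.64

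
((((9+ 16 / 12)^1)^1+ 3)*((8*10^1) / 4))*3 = 800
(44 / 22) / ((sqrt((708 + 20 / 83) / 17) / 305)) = 305 * sqrt(5184014) / 7348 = 94.51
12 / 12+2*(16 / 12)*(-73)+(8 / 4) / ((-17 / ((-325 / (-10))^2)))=-32429 / 102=-317.93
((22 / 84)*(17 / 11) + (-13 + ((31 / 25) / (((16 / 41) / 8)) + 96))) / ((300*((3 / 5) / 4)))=2.42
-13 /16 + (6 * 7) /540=-529 /720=-0.73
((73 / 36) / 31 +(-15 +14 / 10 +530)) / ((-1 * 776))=-2881877 / 4330080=-0.67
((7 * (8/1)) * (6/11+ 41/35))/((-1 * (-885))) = 5288/48675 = 0.11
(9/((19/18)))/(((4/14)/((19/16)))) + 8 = 695/16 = 43.44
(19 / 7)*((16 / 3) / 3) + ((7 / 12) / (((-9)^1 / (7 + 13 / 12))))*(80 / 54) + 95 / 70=82766 / 15309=5.41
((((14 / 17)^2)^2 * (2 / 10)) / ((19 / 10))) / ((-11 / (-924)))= 6453888 / 1586899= 4.07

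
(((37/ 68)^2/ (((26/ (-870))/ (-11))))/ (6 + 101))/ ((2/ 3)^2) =58955985/ 25727936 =2.29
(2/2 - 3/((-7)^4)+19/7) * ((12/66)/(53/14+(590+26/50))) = 891500/784810411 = 0.00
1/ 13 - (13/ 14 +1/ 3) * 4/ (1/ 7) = -1375/ 39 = -35.26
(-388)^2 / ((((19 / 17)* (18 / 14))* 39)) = 2686.27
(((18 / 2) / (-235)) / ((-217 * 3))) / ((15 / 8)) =8 / 254975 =0.00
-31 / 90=-0.34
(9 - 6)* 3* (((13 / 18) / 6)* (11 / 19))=143 / 228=0.63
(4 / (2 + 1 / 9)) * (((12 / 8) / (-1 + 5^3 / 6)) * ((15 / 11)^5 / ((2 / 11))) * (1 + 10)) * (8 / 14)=492075000 / 21065737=23.36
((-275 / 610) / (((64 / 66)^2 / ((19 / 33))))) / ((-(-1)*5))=-6897 / 124928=-0.06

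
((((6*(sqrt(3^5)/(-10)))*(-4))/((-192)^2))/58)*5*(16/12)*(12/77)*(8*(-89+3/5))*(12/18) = -221*sqrt(3)/44660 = -0.01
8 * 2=16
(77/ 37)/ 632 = 77/ 23384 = 0.00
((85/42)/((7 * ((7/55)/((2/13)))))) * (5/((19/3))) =23375/84721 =0.28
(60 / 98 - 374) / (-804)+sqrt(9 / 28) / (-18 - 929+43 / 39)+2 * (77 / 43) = 1713428 / 423507 - 117 * sqrt(7) / 516460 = 4.05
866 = 866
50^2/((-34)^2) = 2.16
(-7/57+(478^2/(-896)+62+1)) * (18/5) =-7359243/10640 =-691.66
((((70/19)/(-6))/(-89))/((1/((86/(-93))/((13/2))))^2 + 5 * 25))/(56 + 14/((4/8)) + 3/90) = 0.00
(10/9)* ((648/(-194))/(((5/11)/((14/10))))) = -5544/485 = -11.43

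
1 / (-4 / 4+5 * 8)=1 / 39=0.03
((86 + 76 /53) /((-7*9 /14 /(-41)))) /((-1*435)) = -379988 /207495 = -1.83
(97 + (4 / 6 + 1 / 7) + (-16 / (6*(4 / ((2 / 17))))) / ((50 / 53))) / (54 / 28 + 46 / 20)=72684 / 3145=23.11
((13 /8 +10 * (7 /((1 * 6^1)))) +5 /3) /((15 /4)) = 359 /90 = 3.99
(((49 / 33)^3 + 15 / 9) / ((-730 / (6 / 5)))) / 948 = -44386 / 5181216975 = -0.00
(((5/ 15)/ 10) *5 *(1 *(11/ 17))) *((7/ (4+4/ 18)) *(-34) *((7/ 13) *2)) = -1617/ 247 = -6.55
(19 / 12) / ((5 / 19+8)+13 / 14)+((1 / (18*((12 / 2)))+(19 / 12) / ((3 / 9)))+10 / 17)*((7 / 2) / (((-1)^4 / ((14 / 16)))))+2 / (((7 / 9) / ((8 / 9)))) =1578252149 / 83795040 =18.83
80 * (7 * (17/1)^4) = 46771760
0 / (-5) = 0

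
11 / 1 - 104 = -93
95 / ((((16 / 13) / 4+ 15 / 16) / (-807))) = -61568.80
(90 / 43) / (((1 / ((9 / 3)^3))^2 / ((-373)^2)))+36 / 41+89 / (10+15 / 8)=35554549524866 / 167485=212284977.91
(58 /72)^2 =841 /1296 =0.65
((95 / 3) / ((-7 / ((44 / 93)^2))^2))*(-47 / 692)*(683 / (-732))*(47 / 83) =33576138537040 / 28895114131058259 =0.00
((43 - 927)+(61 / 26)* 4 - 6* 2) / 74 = -5763 / 481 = -11.98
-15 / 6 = -5 / 2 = -2.50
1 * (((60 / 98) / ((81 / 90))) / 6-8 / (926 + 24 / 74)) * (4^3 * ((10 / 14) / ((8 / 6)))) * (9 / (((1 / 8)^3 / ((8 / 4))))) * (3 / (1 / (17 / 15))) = 661433253888 / 5877991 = 112527.10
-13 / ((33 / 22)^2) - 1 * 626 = -5686 / 9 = -631.78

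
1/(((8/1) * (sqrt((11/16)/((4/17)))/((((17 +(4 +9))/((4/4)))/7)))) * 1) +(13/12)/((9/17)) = 30 * sqrt(187)/1309 +221/108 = 2.36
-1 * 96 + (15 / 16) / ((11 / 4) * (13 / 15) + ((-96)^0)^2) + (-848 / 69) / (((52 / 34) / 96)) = -210533045 / 242788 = -867.15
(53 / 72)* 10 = 265 / 36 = 7.36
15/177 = 5/59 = 0.08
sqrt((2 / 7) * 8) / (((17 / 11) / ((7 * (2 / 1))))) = 88 * sqrt(7) / 17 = 13.70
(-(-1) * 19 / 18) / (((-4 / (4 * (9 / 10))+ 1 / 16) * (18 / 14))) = -1064 / 1359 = -0.78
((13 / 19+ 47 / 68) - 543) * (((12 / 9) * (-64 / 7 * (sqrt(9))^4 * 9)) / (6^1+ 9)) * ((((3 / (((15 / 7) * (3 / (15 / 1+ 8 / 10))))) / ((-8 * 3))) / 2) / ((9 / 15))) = -663390492 / 8075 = -82153.62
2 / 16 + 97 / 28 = 3.59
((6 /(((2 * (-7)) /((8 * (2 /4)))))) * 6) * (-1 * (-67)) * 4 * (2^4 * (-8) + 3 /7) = 17231328 /49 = 351659.76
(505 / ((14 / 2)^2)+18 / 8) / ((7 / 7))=2461 / 196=12.56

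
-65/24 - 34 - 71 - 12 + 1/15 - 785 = -108557/120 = -904.64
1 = 1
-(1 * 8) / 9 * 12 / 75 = -32 / 225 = -0.14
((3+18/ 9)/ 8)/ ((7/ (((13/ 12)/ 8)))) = 65/ 5376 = 0.01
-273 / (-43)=273 / 43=6.35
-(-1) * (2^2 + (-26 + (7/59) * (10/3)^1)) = -3824/177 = -21.60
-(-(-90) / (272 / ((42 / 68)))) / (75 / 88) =-0.24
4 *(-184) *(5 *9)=-33120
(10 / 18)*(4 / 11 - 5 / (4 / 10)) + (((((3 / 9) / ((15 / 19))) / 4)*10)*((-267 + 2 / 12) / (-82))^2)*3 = 427990529 / 15976224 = 26.79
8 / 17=0.47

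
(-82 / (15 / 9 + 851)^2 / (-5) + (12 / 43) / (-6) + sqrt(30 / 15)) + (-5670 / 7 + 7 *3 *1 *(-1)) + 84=-525481188563 / 703411630 + sqrt(2)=-745.63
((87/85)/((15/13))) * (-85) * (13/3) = -4901/15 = -326.73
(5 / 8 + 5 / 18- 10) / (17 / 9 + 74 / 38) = -12445 / 5248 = -2.37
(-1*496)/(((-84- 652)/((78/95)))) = 0.55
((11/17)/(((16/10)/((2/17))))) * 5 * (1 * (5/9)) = 1375/10404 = 0.13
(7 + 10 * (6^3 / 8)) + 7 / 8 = 2223 / 8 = 277.88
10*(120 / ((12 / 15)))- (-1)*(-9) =1491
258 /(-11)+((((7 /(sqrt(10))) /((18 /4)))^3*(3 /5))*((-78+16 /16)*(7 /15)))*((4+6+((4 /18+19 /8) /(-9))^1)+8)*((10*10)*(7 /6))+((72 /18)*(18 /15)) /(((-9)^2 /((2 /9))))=-14852833303*sqrt(10) /8857350-313294 /13365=-5326.24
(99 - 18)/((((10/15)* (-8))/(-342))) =5194.12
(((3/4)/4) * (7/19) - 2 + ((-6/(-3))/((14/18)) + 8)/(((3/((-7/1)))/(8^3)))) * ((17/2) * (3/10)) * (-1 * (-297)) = -58163030937/6080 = -9566287.98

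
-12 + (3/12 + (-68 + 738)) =2633/4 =658.25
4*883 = 3532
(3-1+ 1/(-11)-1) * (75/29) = 750/319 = 2.35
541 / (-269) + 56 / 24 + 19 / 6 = 1877 / 538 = 3.49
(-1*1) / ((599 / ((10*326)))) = -3260 / 599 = -5.44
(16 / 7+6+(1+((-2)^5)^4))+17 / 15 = 110101574 / 105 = 1048586.42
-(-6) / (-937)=-6 / 937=-0.01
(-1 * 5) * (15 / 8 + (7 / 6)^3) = -935 / 54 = -17.31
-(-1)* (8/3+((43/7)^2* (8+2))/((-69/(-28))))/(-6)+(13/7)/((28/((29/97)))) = -102108745/3935484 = -25.95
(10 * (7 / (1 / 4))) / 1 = 280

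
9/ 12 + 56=227/ 4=56.75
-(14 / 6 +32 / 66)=-31 / 11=-2.82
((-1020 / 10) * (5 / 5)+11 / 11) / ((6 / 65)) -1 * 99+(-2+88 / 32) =-14309 / 12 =-1192.42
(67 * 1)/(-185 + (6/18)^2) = -603/1664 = -0.36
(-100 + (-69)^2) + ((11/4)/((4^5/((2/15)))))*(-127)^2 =143363339/30720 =4666.78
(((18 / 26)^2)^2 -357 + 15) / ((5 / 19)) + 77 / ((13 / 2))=-183773029 / 142805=-1286.88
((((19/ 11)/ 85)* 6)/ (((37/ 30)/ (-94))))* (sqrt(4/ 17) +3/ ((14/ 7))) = -96444/ 6919 - 128592* sqrt(17)/ 117623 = -18.45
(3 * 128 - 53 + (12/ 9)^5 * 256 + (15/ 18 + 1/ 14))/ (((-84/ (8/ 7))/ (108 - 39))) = -110380588/ 83349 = -1324.32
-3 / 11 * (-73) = 219 / 11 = 19.91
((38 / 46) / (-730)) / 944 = -19 / 15849760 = -0.00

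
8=8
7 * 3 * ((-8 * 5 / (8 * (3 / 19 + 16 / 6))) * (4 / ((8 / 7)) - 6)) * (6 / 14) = 12825 / 322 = 39.83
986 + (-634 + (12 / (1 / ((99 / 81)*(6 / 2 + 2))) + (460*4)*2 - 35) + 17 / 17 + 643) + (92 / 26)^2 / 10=11954009 / 2535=4715.59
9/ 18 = 1/ 2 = 0.50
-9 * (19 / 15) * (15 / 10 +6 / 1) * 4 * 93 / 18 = -1767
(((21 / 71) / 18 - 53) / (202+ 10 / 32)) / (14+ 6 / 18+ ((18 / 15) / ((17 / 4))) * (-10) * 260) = 3069656 / 8436719343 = 0.00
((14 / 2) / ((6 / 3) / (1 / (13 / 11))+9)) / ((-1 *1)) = -77 / 125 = -0.62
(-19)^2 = 361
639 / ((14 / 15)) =9585 / 14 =684.64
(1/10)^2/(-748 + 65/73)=-73/5453900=-0.00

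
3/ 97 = 0.03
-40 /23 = -1.74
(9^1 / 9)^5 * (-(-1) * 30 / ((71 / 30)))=900 / 71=12.68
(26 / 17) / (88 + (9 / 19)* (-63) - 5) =247 / 8585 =0.03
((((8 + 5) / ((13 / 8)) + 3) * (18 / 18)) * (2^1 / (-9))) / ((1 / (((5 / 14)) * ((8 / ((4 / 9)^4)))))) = -40095 / 224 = -179.00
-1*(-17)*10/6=85/3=28.33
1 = 1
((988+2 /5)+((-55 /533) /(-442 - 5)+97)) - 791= 350705747 /1191255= 294.40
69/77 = 0.90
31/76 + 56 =4287/76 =56.41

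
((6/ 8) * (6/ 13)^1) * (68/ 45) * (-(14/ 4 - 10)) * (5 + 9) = 238/ 5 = 47.60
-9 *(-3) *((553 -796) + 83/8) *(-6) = 150741/4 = 37685.25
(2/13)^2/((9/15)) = 20/507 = 0.04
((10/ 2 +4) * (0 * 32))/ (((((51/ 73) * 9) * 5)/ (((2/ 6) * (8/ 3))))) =0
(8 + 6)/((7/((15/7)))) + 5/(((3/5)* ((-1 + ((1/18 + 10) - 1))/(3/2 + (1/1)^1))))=1395/203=6.87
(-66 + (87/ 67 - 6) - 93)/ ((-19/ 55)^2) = -33178200/ 24187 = -1371.74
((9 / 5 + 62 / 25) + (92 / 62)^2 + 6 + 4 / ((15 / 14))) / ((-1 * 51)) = -1168711 / 3675825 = -0.32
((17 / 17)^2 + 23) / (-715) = -24 / 715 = -0.03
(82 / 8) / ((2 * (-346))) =-41 / 2768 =-0.01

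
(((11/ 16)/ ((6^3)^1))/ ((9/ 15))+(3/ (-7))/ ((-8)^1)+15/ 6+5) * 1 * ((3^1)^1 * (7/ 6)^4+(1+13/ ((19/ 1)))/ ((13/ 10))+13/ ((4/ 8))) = 1923142683463/ 7744149504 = 248.33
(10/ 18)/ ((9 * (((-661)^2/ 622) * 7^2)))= 3110/ 1734139449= 0.00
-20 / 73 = -0.27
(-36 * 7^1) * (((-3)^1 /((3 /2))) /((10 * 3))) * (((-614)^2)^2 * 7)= 83570078601408 /5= 16714015720281.60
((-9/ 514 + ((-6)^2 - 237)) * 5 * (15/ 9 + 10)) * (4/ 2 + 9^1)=-128986.24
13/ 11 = 1.18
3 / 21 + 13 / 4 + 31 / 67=7233 / 1876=3.86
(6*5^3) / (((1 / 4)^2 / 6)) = 72000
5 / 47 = 0.11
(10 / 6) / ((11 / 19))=95 / 33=2.88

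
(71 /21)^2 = 5041 /441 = 11.43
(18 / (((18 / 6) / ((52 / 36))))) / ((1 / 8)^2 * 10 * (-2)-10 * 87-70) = -416 / 45135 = -0.01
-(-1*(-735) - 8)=-727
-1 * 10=-10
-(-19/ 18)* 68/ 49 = 646/ 441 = 1.46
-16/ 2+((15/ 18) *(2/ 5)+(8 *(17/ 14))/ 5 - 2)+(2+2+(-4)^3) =-7111/ 105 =-67.72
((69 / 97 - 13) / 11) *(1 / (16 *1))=-149 / 2134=-0.07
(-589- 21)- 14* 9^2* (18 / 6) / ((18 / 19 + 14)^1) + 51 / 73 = -8675305 / 10366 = -836.90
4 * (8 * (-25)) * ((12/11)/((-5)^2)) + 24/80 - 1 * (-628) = 65273/110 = 593.39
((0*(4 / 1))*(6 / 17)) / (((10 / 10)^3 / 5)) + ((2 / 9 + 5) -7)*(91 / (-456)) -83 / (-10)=44399 / 5130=8.65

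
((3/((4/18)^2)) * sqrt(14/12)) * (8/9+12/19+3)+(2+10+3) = 15+6957 * sqrt(42)/152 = 311.62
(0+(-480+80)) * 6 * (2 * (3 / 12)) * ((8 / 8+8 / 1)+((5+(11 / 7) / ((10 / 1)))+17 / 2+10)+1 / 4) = -276420 / 7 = -39488.57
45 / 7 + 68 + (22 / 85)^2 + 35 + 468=29206838 / 50575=577.50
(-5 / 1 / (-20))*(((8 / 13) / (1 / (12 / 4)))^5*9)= 17915904 / 371293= 48.25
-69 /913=-0.08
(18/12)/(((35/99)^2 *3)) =4.00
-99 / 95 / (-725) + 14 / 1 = 964349 / 68875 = 14.00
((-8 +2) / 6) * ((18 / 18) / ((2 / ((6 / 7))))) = -3 / 7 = -0.43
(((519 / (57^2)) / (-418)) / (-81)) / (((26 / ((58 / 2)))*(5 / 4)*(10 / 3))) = 5017 / 3972389850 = 0.00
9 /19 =0.47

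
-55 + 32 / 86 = -2349 / 43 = -54.63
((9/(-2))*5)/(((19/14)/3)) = -945/19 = -49.74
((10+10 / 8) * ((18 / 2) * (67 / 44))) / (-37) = -27135 / 6512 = -4.17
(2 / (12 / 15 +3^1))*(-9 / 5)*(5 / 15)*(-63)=378 / 19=19.89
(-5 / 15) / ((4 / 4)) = -1 / 3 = -0.33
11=11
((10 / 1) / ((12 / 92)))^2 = 52900 / 9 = 5877.78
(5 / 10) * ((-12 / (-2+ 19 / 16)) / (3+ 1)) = 24 / 13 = 1.85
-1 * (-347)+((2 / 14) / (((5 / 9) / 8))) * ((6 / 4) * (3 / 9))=12181 / 35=348.03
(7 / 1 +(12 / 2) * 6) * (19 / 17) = 817 / 17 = 48.06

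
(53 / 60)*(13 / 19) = 0.60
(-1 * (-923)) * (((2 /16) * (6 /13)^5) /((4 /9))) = 155277 /28561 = 5.44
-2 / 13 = -0.15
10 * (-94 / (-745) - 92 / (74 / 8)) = -541364 / 5513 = -98.20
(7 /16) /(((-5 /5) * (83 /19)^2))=-2527 /110224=-0.02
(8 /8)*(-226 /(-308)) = 113 /154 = 0.73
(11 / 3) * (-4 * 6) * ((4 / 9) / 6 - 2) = 4576 / 27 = 169.48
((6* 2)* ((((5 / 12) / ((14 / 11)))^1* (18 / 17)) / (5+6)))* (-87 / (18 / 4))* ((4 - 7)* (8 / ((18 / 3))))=3480 / 119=29.24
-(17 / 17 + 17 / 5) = -22 / 5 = -4.40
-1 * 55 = -55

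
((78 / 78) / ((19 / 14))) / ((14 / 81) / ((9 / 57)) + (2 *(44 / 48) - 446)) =-6804 / 4091327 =-0.00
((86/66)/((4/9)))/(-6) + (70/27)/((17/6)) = 5741/13464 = 0.43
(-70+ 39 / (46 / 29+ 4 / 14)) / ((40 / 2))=-18683 / 7600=-2.46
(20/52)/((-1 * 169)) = -5/2197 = -0.00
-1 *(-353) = 353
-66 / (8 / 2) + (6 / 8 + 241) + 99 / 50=22723 / 100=227.23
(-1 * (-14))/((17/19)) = 266/17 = 15.65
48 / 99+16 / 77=160 / 231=0.69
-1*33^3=-35937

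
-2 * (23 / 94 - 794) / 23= 74613 / 1081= 69.02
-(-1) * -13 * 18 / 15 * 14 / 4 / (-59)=0.93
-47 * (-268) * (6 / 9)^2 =50384 / 9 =5598.22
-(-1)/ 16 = 1/ 16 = 0.06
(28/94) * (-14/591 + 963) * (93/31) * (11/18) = 43822163/83331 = 525.88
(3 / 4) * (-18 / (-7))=27 / 14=1.93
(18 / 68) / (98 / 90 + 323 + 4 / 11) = 4455 / 5460536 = 0.00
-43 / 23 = -1.87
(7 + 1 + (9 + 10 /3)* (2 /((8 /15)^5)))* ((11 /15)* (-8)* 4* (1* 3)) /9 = -104463667 /23040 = -4534.01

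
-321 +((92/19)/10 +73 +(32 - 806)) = -97044/95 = -1021.52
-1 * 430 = -430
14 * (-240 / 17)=-3360 / 17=-197.65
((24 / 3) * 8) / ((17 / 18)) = 1152 / 17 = 67.76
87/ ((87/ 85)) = 85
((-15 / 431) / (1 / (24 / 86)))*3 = -540 / 18533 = -0.03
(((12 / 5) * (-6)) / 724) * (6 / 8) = -27 / 1810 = -0.01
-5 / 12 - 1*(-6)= 67 / 12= 5.58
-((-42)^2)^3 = -5489031744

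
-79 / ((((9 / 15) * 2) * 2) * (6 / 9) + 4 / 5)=-395 / 12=-32.92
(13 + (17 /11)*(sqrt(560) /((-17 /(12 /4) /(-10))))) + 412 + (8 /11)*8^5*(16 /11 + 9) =120*sqrt(35) /11 + 30197985 /121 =249634.66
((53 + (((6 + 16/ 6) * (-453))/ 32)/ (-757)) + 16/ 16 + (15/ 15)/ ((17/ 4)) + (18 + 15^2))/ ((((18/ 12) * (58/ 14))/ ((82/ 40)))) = 98.11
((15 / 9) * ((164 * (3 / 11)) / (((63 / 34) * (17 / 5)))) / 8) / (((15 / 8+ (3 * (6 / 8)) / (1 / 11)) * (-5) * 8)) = -205 / 147609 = -0.00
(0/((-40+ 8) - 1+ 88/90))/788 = 0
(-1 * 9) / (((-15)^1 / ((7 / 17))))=21 / 85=0.25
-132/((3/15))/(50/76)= -5016/5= -1003.20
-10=-10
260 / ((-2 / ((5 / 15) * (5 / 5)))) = -130 / 3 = -43.33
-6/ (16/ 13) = -39/ 8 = -4.88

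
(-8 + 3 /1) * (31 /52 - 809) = 210185 /52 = 4042.02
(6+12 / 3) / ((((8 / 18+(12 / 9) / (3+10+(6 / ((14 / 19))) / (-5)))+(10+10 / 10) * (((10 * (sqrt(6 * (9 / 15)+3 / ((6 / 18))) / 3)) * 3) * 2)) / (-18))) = 81078570 / 489042792251 - 19053625140 * sqrt(35) / 489042792251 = -0.23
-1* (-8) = 8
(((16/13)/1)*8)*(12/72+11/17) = 8.01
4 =4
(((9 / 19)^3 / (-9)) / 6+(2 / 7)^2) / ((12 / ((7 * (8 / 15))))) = 53549 / 2160585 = 0.02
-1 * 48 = -48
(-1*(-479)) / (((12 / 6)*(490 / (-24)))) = -2874 / 245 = -11.73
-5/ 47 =-0.11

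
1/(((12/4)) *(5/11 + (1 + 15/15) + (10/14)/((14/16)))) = 539/5289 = 0.10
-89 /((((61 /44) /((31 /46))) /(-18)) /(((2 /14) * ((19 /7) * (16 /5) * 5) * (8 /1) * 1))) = 2657115648 /68747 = 38650.64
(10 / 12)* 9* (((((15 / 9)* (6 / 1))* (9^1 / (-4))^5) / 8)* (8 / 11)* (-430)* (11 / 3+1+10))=317388375 / 128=2479596.68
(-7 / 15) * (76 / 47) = -532 / 705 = -0.75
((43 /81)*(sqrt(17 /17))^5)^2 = 1849 /6561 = 0.28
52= 52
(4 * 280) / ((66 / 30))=5600 / 11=509.09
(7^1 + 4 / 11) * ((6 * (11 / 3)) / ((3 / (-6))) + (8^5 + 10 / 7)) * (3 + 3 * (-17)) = -890655264 / 77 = -11566951.48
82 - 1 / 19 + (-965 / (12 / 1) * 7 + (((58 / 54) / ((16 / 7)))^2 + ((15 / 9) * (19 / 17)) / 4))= -28951231957 / 60279552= -480.28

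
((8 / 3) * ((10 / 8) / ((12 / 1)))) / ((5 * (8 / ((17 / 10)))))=17 / 1440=0.01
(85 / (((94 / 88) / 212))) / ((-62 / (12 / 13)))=-4757280 / 18941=-251.16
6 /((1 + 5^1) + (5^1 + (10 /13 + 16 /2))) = 78 /257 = 0.30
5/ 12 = 0.42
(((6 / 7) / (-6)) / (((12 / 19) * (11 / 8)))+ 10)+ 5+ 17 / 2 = 10781 / 462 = 23.34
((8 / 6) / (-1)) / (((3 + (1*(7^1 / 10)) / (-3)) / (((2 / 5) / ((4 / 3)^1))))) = -12 / 83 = -0.14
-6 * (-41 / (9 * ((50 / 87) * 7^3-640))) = -1189 / 19265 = -0.06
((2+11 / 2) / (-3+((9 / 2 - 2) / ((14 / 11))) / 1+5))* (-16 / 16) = -70 / 37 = -1.89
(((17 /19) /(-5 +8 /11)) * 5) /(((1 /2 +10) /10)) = -18700 /18753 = -1.00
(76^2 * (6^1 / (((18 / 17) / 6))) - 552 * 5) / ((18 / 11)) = 1064932 / 9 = 118325.78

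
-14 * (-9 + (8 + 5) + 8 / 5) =-392 / 5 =-78.40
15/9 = 5/3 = 1.67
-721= -721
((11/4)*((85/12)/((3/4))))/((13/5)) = 4675/468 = 9.99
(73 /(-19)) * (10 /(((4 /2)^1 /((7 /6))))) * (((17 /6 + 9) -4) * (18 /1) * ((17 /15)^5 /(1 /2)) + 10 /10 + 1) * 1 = -34230052444 /2885625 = -11862.27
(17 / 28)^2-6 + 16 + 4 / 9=76297 / 7056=10.81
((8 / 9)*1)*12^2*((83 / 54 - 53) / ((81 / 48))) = -2845696 / 729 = -3903.56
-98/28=-7/2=-3.50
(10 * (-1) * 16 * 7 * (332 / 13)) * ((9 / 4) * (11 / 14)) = -657360 / 13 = -50566.15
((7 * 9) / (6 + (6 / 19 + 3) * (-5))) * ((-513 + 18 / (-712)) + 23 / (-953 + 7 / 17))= 196691224471 / 64376548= 3055.32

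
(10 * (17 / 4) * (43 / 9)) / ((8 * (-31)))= -3655 / 4464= -0.82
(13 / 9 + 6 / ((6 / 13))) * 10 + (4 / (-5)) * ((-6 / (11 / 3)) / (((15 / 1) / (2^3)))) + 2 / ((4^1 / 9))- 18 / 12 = 366653 / 2475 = 148.14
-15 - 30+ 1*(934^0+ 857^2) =734405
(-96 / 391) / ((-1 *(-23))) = -96 / 8993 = -0.01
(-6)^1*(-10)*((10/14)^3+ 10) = 213300/343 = 621.87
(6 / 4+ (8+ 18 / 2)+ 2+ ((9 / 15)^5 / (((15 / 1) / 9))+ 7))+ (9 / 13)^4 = 24791282563 / 892531250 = 27.78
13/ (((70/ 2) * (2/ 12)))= 78/ 35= 2.23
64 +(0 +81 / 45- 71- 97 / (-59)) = -1049 / 295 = -3.56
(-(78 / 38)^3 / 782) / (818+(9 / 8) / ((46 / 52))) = -118638 / 8788717919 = -0.00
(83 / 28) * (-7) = -83 / 4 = -20.75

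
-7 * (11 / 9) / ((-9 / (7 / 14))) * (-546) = -7007 / 27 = -259.52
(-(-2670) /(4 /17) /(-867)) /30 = -89 /204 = -0.44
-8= -8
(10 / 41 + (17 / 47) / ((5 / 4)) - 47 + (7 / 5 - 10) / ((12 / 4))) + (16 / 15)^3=-312952958 / 6503625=-48.12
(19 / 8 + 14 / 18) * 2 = 227 / 36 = 6.31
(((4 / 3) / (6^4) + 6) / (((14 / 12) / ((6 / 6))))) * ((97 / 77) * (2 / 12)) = 565801 / 523908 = 1.08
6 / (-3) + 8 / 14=-10 / 7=-1.43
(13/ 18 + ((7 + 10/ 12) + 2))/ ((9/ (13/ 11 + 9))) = 10640/ 891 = 11.94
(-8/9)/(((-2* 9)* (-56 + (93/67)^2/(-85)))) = -0.00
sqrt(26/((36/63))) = sqrt(182)/2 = 6.75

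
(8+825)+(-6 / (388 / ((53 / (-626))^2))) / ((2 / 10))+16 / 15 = 834.07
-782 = -782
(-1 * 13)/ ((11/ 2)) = -26/ 11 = -2.36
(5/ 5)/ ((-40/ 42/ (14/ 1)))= -14.70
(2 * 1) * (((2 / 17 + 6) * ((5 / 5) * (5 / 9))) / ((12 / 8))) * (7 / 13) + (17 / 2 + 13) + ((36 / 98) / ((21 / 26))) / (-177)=444700813 / 18577566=23.94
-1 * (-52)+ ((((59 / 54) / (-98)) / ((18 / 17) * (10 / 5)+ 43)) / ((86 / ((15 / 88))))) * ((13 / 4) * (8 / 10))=694197487 / 13349952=52.00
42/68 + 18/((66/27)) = 2985/374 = 7.98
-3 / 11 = -0.27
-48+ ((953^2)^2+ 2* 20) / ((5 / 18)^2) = 267249322420404 / 25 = 10689972896816.16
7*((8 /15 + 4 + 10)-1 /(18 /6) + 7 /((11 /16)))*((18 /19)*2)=337932 /1045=323.38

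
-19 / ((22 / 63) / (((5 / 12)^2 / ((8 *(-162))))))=3325 / 456192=0.01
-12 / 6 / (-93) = 2 / 93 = 0.02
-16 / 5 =-3.20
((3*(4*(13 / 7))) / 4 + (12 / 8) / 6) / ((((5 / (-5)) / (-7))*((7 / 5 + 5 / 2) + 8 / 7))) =5705 / 706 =8.08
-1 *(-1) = 1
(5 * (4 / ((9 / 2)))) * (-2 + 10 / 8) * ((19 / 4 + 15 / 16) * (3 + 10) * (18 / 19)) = -17745 / 76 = -233.49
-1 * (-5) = 5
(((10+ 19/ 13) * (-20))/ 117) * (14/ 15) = -8344/ 4563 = -1.83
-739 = -739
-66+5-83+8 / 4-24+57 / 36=-164.42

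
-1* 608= -608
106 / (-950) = -53 / 475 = -0.11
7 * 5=35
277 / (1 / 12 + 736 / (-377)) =-1253148 / 8455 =-148.21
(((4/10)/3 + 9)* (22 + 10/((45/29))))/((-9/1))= -28.87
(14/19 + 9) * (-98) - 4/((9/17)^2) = -1490494/1539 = -968.48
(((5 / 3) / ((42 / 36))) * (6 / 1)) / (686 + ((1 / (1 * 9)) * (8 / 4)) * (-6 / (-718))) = 16155 / 1292942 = 0.01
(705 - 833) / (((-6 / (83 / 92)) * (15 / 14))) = 18592 / 1035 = 17.96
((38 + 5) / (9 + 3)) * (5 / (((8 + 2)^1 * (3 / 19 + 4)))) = 0.43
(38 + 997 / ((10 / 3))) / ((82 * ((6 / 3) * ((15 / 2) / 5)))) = 3371 / 2460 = 1.37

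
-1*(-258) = 258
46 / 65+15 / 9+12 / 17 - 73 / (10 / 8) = -55.32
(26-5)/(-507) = -7/169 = -0.04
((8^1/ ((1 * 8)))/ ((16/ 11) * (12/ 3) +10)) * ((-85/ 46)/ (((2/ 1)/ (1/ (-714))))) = 55/ 672336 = 0.00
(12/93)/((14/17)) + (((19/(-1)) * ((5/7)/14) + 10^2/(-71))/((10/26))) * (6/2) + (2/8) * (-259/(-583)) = -4597338419/251503868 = -18.28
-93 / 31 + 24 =21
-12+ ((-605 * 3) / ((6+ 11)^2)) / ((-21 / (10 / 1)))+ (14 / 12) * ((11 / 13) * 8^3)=39166562 / 78897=496.43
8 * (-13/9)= -104/9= -11.56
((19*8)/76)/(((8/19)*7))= 19/28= 0.68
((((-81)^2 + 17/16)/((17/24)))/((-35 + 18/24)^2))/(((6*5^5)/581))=244003732/997103125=0.24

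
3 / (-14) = -3 / 14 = -0.21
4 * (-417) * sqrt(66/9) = -556 * sqrt(66) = -4516.97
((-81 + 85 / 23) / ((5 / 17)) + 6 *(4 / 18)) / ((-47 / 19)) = 1714142 / 16215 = 105.71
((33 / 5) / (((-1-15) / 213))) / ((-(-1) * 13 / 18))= -63261 / 520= -121.66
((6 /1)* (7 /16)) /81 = 7 /216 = 0.03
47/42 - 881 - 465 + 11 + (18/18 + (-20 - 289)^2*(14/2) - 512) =27993929/42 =666522.12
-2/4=-1/2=-0.50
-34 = -34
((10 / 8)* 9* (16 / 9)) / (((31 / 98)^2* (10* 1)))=19208 / 961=19.99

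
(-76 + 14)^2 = 3844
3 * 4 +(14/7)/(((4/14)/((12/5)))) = 144/5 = 28.80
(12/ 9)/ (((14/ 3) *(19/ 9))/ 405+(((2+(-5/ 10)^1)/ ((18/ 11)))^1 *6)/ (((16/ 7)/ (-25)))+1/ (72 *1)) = -466560/ 21036503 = -0.02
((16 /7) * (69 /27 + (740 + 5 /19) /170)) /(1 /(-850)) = -16070000 /1197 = -13425.23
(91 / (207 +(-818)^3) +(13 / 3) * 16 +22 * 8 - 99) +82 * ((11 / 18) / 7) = 407139152309 / 2652509475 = 153.49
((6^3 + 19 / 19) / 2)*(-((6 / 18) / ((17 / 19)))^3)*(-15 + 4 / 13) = 284284973 / 3448926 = 82.43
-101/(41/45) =-4545/41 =-110.85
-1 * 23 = -23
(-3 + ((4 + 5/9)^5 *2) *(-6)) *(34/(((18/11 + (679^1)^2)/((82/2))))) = -7107061401902/99821724327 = -71.20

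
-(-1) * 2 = 2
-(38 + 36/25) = -986/25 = -39.44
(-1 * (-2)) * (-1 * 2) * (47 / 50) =-94 / 25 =-3.76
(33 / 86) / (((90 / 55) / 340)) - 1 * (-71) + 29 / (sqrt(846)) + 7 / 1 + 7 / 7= 29 * sqrt(94) / 282 + 20476 / 129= 159.73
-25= -25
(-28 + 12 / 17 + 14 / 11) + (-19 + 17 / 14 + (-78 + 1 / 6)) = -477682 / 3927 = -121.64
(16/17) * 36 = 576/17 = 33.88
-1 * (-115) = 115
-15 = -15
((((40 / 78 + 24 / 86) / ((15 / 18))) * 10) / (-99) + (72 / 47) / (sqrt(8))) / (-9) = 5312 / 498069 - 2 * sqrt(2) / 47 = -0.05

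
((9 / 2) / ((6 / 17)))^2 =2601 / 16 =162.56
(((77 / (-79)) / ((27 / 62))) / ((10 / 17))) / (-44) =3689 / 42660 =0.09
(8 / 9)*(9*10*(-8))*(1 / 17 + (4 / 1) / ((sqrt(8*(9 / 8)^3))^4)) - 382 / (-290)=-73439534273 / 1310002065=-56.06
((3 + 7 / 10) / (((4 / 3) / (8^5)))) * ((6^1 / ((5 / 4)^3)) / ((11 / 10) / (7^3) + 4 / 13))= 518991642624 / 577625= 898492.35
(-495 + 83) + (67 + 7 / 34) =-11723 / 34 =-344.79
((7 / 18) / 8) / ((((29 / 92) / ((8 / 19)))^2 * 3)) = 236992 / 8197227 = 0.03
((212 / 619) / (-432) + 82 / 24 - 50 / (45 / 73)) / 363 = -2597041 / 12133638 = -0.21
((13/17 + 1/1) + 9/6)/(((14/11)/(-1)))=-1221/476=-2.57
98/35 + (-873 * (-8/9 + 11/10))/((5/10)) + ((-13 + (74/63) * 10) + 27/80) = -1848251/5040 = -366.72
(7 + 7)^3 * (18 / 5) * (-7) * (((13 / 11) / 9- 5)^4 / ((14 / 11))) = -148105866038144 / 4851495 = -30527881.83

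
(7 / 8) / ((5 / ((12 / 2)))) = 21 / 20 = 1.05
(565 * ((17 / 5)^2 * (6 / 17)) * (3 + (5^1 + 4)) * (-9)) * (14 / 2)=-8713656 / 5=-1742731.20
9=9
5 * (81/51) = 135/17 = 7.94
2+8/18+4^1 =58/9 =6.44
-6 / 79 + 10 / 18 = 341 / 711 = 0.48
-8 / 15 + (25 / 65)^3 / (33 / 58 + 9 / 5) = -1281218 / 2515565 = -0.51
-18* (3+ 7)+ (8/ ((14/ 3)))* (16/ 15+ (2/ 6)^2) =-18688/ 105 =-177.98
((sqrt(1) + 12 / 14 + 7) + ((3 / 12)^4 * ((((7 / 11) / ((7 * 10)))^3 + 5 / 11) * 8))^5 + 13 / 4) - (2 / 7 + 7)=4.82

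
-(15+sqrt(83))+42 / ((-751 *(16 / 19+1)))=-56439 / 3755 - sqrt(83)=-24.14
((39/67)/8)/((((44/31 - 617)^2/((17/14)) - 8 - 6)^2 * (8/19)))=197771098629/111444459353204365115392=0.00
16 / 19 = 0.84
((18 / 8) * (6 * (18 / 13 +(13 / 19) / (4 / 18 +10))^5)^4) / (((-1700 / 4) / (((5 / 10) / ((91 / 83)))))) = -5625943681560886242226468591699182270077815989748484774653206133728245653852246501922607421875 / 1042691732752206403528643298906383159059522845069027334709504293107644112168711103851790336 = -5395.60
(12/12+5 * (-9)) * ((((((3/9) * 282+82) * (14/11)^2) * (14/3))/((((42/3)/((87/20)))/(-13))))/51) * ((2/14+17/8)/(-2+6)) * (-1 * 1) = -670306/255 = -2628.65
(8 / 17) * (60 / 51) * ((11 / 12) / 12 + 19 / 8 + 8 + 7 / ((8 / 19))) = 38990 / 2601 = 14.99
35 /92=0.38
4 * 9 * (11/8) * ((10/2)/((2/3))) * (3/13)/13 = 4455/676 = 6.59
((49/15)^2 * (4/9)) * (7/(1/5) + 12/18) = 1027628/6075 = 169.16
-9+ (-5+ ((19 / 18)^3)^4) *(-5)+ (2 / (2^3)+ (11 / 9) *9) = 20457080548532491 / 1156831381426176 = 17.68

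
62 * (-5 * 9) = -2790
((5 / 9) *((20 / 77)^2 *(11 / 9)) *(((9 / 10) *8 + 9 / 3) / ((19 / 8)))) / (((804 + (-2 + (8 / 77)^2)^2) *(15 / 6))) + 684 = 249152158026956 / 364257489105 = 684.00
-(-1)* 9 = 9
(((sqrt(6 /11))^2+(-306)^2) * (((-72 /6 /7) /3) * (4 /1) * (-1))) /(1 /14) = 32960064 /11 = 2996369.45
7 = 7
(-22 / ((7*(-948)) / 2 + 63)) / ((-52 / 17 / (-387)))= 24123 / 28210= 0.86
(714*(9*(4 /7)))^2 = 13483584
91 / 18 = 5.06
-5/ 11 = -0.45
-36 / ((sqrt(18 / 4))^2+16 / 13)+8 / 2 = -340 / 149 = -2.28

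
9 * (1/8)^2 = 9/64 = 0.14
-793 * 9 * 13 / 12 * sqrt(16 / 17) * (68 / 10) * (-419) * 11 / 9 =95028362 * sqrt(17) / 15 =26120798.26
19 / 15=1.27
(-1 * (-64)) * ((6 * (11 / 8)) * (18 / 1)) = 9504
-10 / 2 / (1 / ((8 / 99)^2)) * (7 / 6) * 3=-0.11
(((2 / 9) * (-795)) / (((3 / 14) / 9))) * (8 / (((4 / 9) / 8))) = -1068480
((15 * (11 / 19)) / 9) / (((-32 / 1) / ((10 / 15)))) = -55 / 2736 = -0.02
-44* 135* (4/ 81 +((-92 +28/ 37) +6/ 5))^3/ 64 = 3372186514710416029/ 49850149950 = 67646466.82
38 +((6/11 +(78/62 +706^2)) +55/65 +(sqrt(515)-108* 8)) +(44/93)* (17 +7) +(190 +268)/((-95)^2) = sqrt(515) +19908856118614/40007825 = 497646.75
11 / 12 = 0.92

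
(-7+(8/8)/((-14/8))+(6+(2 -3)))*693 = -1782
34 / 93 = 0.37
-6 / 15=-2 / 5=-0.40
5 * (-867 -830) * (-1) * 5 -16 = 42409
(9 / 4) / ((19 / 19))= 9 / 4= 2.25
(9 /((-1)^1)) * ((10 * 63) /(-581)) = 810 /83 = 9.76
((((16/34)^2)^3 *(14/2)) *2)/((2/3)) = 5505024/24137569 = 0.23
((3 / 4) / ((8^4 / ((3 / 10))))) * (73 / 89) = 657 / 14581760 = 0.00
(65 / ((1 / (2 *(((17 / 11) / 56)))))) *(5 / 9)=5525 / 2772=1.99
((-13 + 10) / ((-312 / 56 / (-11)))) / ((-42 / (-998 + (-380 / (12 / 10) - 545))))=-61369 / 234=-262.26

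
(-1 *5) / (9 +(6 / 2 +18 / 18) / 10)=-25 / 47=-0.53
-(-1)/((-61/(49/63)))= -7/549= -0.01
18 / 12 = 3 / 2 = 1.50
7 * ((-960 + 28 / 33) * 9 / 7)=-94956 / 11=-8632.36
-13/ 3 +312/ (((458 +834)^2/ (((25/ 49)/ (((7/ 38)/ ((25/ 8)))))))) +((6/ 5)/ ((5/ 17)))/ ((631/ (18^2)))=-1594941033149/ 713060161800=-2.24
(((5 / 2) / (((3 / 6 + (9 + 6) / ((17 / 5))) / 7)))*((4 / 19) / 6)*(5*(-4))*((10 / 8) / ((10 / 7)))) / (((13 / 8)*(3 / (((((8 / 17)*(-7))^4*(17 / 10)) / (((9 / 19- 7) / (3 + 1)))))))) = 9637806080 / 175049901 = 55.06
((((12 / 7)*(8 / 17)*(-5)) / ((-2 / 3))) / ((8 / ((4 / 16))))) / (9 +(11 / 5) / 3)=675 / 34748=0.02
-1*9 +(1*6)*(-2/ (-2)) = -3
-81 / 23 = -3.52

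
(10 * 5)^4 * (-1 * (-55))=343750000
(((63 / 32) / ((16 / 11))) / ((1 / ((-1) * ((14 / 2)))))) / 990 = -49 / 5120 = -0.01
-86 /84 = -43 /42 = -1.02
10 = 10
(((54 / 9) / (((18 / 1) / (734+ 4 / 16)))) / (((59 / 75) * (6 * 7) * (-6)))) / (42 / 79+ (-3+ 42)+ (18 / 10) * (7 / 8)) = -9667625 / 321884766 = -0.03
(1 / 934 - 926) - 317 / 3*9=-1753117 / 934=-1877.00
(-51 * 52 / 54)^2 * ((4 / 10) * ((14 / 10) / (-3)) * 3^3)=-2735096 / 225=-12155.98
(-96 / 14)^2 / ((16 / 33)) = 4752 / 49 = 96.98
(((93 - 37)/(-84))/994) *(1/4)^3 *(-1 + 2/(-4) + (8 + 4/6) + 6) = -79/572544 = -0.00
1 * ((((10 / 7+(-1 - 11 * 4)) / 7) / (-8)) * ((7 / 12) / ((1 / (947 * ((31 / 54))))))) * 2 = 493.49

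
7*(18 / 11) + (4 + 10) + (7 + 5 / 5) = 33.45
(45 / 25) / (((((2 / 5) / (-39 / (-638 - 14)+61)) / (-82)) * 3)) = -4896753 / 652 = -7510.36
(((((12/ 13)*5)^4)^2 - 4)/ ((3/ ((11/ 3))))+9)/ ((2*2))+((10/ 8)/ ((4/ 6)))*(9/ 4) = 14781853369119431/ 234930447648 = 62920.13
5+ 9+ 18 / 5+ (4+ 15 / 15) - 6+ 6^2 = 52.60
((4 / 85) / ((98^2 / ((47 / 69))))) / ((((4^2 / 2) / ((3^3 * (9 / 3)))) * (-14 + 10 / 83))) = -0.00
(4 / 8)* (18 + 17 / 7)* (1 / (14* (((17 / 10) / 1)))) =715 / 1666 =0.43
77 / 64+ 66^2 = 278861 / 64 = 4357.20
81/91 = 0.89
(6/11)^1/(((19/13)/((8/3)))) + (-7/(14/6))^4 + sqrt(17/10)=sqrt(170)/10 + 17137/209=83.30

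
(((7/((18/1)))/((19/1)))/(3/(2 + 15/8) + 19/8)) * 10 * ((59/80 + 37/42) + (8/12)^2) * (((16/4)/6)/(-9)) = -322307/32452893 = -0.01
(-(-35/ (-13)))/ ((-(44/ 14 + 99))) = 49/ 1859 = 0.03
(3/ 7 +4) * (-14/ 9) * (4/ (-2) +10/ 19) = 1736/ 171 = 10.15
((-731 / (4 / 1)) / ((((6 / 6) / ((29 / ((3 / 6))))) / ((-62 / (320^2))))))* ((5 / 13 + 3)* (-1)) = -7228859 / 332800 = -21.72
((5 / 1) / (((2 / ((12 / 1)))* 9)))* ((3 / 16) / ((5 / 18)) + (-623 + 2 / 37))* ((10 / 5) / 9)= -102329 / 222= -460.94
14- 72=-58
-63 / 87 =-21 / 29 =-0.72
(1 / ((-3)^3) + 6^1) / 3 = 161 / 81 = 1.99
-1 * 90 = -90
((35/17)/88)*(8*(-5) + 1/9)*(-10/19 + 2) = -1.38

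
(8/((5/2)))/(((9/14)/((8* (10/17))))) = 3584/153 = 23.42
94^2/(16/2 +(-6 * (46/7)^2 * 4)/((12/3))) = -35.19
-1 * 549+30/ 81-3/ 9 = -14822/ 27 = -548.96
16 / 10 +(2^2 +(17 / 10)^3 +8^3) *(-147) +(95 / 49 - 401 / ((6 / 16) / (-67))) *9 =27844389061 / 49000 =568252.84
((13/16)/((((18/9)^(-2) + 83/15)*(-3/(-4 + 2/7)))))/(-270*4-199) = -845/6213382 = -0.00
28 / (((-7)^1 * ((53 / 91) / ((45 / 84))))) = -195 / 53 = -3.68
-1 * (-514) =514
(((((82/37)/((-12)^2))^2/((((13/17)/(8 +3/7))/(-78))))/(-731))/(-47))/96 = -99179/1606396603392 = -0.00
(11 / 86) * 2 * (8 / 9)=88 / 387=0.23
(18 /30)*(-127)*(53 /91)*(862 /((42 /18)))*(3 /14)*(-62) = 4856376114 /22295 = 217823.55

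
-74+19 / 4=-69.25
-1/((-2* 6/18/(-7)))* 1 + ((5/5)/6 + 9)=-4/3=-1.33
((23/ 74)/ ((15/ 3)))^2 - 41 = -5612371/ 136900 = -41.00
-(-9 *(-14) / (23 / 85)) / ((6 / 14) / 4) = -99960 / 23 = -4346.09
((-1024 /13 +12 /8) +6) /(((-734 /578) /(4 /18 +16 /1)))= 39092741 /42939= 910.43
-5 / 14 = -0.36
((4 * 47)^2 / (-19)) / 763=-35344 / 14497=-2.44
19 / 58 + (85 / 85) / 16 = 0.39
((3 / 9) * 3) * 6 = 6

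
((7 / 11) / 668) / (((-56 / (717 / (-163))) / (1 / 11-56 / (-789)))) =0.00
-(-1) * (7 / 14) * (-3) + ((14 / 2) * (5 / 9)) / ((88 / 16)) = -157 / 198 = -0.79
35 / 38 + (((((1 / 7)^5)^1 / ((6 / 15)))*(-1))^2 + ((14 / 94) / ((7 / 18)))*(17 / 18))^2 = 56363342755893352064051 / 53583379340433172703536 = 1.05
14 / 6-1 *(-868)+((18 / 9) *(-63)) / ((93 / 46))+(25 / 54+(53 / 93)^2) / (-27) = 1132093691 / 1401138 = 807.98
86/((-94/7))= -6.40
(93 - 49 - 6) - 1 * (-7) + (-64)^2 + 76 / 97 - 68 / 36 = 3614128 / 873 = 4139.89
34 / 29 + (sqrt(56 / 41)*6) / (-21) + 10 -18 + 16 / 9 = -1318 / 261 -4*sqrt(574) / 287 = -5.38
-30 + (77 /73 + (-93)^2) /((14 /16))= 5036302 /511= 9855.78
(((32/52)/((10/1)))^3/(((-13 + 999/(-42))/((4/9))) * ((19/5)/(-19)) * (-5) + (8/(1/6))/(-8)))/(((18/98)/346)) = -60763136/12286447875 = -0.00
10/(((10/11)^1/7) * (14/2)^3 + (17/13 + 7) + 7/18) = 5148/27409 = 0.19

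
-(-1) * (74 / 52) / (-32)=-37 / 832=-0.04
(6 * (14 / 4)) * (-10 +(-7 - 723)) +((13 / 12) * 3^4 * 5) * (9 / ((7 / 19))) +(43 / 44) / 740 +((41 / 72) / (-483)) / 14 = -597180980461 / 123846030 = -4821.96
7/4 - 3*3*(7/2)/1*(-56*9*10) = 635047/4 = 158761.75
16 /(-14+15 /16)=-256 /209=-1.22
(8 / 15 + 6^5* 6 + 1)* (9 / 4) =2099589 / 20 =104979.45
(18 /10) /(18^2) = 1 /180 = 0.01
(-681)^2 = 463761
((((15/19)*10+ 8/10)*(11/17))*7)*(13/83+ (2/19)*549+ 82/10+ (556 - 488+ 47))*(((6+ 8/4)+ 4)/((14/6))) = 467203319352/12734275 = 36688.65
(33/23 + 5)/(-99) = -148/2277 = -0.06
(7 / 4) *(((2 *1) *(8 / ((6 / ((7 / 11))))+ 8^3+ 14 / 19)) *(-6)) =-2254126 / 209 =-10785.29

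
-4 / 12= -1 / 3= -0.33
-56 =-56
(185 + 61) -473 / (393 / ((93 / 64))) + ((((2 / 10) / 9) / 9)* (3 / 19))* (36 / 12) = 1750878239 / 7168320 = 244.25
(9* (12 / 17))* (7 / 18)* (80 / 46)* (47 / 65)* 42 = 663264 / 5083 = 130.49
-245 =-245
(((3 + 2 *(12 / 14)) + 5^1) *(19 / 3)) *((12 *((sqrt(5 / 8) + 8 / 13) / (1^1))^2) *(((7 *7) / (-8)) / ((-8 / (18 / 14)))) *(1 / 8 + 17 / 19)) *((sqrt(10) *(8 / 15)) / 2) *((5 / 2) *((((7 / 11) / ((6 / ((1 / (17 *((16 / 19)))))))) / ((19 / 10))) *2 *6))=81375 / 1144 + 22085175 *sqrt(10) / 951808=144.51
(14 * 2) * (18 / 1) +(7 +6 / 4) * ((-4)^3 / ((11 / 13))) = -1528 / 11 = -138.91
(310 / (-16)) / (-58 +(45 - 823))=155 / 6688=0.02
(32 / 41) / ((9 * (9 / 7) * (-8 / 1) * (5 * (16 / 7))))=-49 / 66420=-0.00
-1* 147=-147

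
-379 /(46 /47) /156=-17813 /7176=-2.48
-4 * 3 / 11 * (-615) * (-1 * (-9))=66420 / 11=6038.18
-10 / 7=-1.43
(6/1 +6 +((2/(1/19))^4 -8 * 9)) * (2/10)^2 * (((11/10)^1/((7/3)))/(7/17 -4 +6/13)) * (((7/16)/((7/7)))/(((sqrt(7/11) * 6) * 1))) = -1149.44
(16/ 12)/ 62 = 2/ 93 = 0.02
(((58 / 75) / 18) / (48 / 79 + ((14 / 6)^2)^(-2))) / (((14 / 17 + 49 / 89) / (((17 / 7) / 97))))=2887413739 / 2365556685525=0.00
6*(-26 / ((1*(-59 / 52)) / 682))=93769.22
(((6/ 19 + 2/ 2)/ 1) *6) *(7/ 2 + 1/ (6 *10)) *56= 29540/ 19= 1554.74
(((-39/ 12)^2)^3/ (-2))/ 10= -4826809/ 81920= -58.92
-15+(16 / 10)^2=-311 / 25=-12.44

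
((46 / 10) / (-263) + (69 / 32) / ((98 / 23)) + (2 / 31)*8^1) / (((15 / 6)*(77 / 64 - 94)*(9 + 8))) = -256879054 / 1008360390275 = -0.00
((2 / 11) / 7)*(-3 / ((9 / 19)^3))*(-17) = 233206 / 18711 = 12.46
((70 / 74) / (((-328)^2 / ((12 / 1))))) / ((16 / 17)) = 1785 / 15922432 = 0.00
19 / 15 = 1.27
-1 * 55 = -55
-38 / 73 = -0.52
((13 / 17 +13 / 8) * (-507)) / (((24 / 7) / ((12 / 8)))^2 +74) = -2691325 / 175984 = -15.29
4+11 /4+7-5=35 /4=8.75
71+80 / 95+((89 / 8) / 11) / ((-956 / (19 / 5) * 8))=4593356671 / 63937280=71.84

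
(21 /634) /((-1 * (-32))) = 21 /20288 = 0.00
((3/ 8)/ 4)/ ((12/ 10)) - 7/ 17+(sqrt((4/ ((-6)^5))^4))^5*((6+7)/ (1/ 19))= -4372091646786173492870623990378393/ 13104230610753048926289914329300992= -0.33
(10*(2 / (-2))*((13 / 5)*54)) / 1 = -1404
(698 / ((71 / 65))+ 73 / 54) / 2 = 2455163 / 7668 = 320.18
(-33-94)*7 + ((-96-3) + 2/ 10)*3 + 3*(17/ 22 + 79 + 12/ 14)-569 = -1512.51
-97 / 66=-1.47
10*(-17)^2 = 2890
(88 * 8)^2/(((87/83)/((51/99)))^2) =8154812416/68121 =119710.70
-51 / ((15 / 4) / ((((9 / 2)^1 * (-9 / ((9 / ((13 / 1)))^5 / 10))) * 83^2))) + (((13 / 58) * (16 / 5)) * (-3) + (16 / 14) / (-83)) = 14652981107997892 / 61414605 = 238591147.95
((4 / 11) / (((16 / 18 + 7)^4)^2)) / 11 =172186884 / 78136177280737081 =0.00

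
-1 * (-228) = 228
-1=-1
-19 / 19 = -1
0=0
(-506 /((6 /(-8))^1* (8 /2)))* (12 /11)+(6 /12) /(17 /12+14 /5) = 46582 /253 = 184.12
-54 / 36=-3 / 2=-1.50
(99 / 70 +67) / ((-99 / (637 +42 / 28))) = -6115553 / 13860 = -441.24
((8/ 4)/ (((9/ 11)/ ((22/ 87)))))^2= 234256/ 613089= 0.38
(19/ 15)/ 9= 19/ 135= 0.14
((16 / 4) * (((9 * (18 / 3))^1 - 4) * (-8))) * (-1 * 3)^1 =4800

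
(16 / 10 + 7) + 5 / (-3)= 6.93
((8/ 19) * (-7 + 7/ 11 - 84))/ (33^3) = -7952/ 7510833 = -0.00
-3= -3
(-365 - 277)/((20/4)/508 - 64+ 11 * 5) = 326136/4567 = 71.41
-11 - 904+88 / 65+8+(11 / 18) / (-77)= -7417307 / 8190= -905.65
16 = 16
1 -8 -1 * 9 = -16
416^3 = 71991296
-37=-37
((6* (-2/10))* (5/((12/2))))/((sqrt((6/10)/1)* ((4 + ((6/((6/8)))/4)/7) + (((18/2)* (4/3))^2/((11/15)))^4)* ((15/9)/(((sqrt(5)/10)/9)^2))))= -102487* sqrt(15)/1234235588069763000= -0.00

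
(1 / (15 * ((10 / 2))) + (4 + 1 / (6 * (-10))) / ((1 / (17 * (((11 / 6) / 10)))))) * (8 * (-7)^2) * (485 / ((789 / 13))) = 2764501649 / 71010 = 38931.16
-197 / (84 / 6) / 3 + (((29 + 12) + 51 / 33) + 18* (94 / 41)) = 1498753 / 18942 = 79.12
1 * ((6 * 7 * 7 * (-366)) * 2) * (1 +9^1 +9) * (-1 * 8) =32711616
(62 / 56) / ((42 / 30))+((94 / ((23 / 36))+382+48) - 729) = -681063 / 4508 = -151.08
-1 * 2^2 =-4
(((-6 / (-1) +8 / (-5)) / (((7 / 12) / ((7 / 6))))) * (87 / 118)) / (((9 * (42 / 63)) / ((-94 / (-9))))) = 29986 / 2655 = 11.29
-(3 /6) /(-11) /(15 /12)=2 /55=0.04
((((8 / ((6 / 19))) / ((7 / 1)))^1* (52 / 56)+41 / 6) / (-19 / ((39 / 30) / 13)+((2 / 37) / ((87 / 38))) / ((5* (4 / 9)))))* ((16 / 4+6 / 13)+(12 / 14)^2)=-8870195925 / 31815192409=-0.28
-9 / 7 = -1.29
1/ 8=0.12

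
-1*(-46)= 46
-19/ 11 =-1.73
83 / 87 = 0.95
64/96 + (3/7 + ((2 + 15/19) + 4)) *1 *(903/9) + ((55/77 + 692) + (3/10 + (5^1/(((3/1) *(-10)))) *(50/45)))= 1417.71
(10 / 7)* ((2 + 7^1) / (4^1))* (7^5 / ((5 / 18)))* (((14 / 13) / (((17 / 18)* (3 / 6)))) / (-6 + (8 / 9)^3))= -35727715548 / 426751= -83720.29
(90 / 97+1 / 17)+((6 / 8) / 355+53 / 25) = 3.11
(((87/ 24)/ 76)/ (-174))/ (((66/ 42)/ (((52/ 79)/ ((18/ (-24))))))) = 91/ 594396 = 0.00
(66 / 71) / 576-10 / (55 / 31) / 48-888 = -66587371 / 74976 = -888.12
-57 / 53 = -1.08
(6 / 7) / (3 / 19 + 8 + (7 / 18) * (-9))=0.18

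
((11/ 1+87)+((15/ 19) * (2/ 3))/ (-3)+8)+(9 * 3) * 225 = 352307/ 57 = 6180.82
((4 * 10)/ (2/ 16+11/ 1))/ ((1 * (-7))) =-320/ 623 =-0.51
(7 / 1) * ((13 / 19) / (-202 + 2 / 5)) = -65 / 2736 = -0.02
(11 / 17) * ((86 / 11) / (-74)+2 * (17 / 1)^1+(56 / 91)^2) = 2357403 / 106301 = 22.18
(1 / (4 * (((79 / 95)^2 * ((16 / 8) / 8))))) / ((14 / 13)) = 117325 / 87374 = 1.34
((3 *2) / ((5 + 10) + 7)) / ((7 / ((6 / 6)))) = 3 / 77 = 0.04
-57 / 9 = -19 / 3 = -6.33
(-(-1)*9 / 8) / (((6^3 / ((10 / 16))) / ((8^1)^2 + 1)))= 325 / 1536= 0.21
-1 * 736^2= -541696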